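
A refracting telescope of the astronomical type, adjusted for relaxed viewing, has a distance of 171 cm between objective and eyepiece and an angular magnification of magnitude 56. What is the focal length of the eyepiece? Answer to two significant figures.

3.0 cm

In normal adjustment the tube length equals f_obj + f_eye and |M| = f_obj/f_eye.
So f_obj = 56 f_eye and 56 f_eye + f_eye = 171 cm, giving f_eye = 171/57 = 3.000 cm and f_obj = 168.000 cm.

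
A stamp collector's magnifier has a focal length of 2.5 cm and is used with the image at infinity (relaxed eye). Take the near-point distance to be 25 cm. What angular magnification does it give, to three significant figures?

10.0

M = D/f = 25/2.5 = 10.000.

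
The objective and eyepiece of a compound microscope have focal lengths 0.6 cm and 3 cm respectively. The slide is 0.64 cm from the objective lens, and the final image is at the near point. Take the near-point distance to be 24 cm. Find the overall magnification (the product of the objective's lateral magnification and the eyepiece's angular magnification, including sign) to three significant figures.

Objective: 1/d_i = 1/f_obj - 1/d_o = 1/0.6 - 1/0.64 = 0.10417 cm^-1, so d_i = 9.600 cm.
m_obj = -d_i/d_o = -9.600/0.64 = -15.000.
Eyepiece angular magnification (image at near point): M_eye = 1 + D/f_e = 1 + 24/3 = 9.000.
Overall M = m_obj x M_eye = (-15.000)(9.000) = -135.00.

-135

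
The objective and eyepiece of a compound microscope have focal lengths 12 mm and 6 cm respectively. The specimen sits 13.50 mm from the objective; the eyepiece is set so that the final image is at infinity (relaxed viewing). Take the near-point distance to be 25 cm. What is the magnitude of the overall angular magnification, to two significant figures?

33

Convert to cm: f_obj = 12 mm = 1.2 cm; d_o = 13.50 mm = 1.35 cm.
Objective: 1/d_i = 1/f_obj - 1/d_o = 1/1.2 - 1/1.35 = 0.09259 cm^-1, so d_i = 10.800 cm.
m_obj = -d_i/d_o = -10.800/1.35 = -8.000.
Eyepiece angular magnification (image at infinity): M_eye = D/f_e = 25/6 = 4.167.
Overall M = m_obj x M_eye = (-8.000)(4.167) = -33.33.
|M| = 33.33.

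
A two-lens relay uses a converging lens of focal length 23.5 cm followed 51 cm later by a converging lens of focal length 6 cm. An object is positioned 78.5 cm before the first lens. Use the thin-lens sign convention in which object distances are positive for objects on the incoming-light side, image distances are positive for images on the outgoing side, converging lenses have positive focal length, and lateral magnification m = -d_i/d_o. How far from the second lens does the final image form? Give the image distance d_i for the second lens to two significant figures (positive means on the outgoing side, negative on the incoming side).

9.1 cm

First lens: d_i1 = 1/(1/23.5 - 1/78.5) = 33.541 cm.
That image sits 17.459 cm in front of the second lens, so d_o2 = 17.459 cm.
Second lens: d_i2 = 1/(1/6 - 1/(17.459)) = 9.142 cm.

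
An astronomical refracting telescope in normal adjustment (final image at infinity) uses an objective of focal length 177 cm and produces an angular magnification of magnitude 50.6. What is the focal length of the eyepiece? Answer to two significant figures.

|M| = f_obj/f_eye, so f_eye = f_obj/|M| = 177/50.6 = 3.498 cm.

3.5 cm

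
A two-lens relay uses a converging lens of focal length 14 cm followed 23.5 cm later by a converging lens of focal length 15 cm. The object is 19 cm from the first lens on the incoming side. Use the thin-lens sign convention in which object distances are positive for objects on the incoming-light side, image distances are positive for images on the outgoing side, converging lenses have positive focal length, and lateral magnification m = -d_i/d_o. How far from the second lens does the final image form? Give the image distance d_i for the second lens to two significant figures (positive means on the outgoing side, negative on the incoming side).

10 cm

Lens 1: 1/d_i1 = 1/f_1 - 1/d_o1 = 1/14 - 1/19 = 0.01880 cm^-1, so d_i1 = 53.200 cm.
Since 53.200 cm > 23.5 cm, the first image lies past the second lens and serves as a virtual object: d_o2 = L - d_i1 = -29.700 cm.
Lens 2: 1/d_i2 = 1/f_2 - 1/d_o2 = 1/15 - 1/(-29.700) = 0.10034 cm^-1, so d_i2 = 9.966 cm.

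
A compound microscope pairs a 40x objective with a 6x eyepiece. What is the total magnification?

The overall magnification of a compound microscope is the product of the objective and eyepiece magnifications:
M = M_obj x M_eye = 40 x 6 = 240.

240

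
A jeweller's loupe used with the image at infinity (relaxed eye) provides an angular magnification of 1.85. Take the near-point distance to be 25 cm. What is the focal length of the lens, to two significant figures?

14 cm

For the image at infinity, M = D/f.
f = D/M = 25/1.85 = 13.514 cm.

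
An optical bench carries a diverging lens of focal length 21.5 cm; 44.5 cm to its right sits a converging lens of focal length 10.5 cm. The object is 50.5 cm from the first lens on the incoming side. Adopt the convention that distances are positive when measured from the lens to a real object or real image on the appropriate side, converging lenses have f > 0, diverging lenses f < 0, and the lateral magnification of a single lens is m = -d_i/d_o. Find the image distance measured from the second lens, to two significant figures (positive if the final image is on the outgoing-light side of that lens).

13 cm

Lens 1: 1/d_i1 = 1/f_1 - 1/d_o1 = 1/(-21.5) - 1/50.5 = -0.06631 cm^-1, so d_i1 = -15.080 cm.
The intermediate image is virtual, 15.080 cm to the left of lens 1, so d_o2 = L - d_i1 = 44.5 - (-15.080) = 59.580 cm.
Lens 2: 1/d_i2 = 1/f_2 - 1/d_o2 = 1/10.5 - 1/(59.580) = 0.07845 cm^-1, so d_i2 = 12.746 cm.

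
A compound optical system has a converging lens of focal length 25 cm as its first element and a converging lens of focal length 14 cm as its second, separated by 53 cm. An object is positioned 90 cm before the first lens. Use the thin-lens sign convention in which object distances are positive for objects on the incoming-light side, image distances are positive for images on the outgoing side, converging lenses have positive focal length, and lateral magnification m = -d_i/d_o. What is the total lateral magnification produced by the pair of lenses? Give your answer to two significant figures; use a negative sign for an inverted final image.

First lens: d_i1 = 1/(1/25 - 1/90) = 34.615 cm.
m_1 = -(34.615)/90 = -0.3846.
The intermediate image is 34.615 cm to the right of lens 1, so d_o2 = L - d_i1 = 53 - 34.615 = 18.385 cm.
Second lens: d_i2 = 1/(1/14 - 1/(18.385)) = 58.702 cm.
m_2 = -(58.702)/(18.385) = -3.1930.
Overall magnification: m = m_1 m_2 = 1.2281.

1.2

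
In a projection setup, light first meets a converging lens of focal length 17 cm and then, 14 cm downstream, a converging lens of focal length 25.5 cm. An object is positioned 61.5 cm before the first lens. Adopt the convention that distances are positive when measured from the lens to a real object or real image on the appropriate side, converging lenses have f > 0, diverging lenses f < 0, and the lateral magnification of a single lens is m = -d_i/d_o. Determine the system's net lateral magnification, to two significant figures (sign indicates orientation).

Applying the thin-lens equation to the first lens, 1/17 = 1/61.5 + 1/d_i1, which gives d_i1 = 23.494 cm.
Its lateral magnification is m_1 = -d_i1/d_o1 = -(23.494)/61.5 = -0.3820.
Since 23.494 cm > 14 cm, the first image lies past the second lens and serves as a virtual object: d_o2 = L - d_i1 = -9.494 cm.
Applying the thin-lens equation again with f_2 = 25.5 cm and d_o2 = -9.494 cm gives d_i2 = 6.918 cm.
m_2 = -(6.918)/(-9.494) = 0.7287.
Overall magnification: m = m_1 m_2 = -0.2784.

-0.28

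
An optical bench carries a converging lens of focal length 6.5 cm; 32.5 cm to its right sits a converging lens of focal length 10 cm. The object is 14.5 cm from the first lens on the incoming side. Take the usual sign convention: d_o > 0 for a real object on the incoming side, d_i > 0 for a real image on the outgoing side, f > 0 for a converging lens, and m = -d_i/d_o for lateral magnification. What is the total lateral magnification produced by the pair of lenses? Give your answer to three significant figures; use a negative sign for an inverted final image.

Lens 1: 1/d_i1 = 1/f_1 - 1/d_o1 = 1/6.5 - 1/14.5 = 0.08488 cm^-1, so d_i1 = 11.781 cm.
m_1 = -(11.781)/14.5 = -0.8125.
That image sits 20.719 cm in front of the second lens, so d_o2 = 20.719 cm.
Lens 2: 1/d_i2 = 1/f_2 - 1/d_o2 = 1/10 - 1/(20.719) = 0.05173 cm^-1, so d_i2 = 19.329 cm.
m_2 = -(19.329)/(20.719) = -0.9329.
Overall magnification: m = m_1 m_2 = 0.7580.

0.758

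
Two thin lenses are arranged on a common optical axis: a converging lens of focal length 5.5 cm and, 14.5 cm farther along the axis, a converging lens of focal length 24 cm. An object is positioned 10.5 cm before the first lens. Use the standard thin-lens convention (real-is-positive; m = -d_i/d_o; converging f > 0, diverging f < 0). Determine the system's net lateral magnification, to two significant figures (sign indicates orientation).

-1.3

Lens 1: 1/d_i1 = 1/f_1 - 1/d_o1 = 1/5.5 - 1/10.5 = 0.08658 cm^-1, so d_i1 = 11.550 cm.
m_1 = -(11.550)/10.5 = -1.1000.
Object distance for lens 2: d_o2 = 14.5 - 11.550 = 2.950 cm.
Lens 2: 1/d_i2 = 1/f_2 - 1/d_o2 = 1/24 - 1/(2.950) = -0.29732 cm^-1, so d_i2 = -3.363 cm.
m_2 = -(-3.363)/(2.950) = 1.1401.
Total m = m_1 x m_2 = (-1.1000)(1.1401) = -1.2542.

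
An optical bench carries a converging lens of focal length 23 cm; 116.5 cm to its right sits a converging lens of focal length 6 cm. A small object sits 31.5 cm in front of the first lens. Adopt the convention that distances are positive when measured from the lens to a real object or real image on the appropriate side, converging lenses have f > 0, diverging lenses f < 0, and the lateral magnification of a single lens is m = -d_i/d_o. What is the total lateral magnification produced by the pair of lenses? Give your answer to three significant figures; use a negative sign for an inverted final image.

Lens 1: 1/d_i1 = 1/f_1 - 1/d_o1 = 1/23 - 1/31.5 = 0.01173 cm^-1, so d_i1 = 85.235 cm.
m_1 = -(85.235)/31.5 = -2.7059.
The intermediate image is 85.235 cm to the right of lens 1, so d_o2 = L - d_i1 = 116.5 - 85.235 = 31.265 cm.
Lens 2: 1/d_i2 = 1/f_2 - 1/d_o2 = 1/6 - 1/(31.265) = 0.13468 cm^-1, so d_i2 = 7.425 cm.
m_2 = -(7.425)/(31.265) = -0.2375.
The system's lateral magnification is m_1 m_2 = (-2.7059)(-0.2375) = 0.6426.

0.643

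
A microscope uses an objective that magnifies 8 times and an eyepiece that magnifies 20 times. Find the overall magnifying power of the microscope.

160

The overall magnification of a compound microscope is the product of the objective and eyepiece magnifications:
M = M_obj x M_eye = 8 x 20 = 160.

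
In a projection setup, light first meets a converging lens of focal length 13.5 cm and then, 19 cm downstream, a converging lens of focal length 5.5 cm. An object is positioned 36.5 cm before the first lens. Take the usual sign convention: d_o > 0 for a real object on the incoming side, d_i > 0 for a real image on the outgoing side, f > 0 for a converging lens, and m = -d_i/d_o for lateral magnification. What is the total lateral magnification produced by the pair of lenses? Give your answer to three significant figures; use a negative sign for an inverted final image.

First lens: d_i1 = 1/(1/13.5 - 1/36.5) = 21.424 cm.
m_1 = -(21.424)/36.5 = -0.5870.
This image would form 21.424 cm past lens 1, i.e. 2.424 cm beyond lens 2, so it is a virtual object for lens 2: d_o2 = 19 - 21.424 = -2.424 cm.
Second lens: d_i2 = 1/(1/5.5 - 1/(-2.424)) = 1.682 cm.
m_2 = -(1.682)/(-2.424) = 0.6941.
The system's lateral magnification is m_1 m_2 = (-0.5870)(0.6941) = -0.4074.

-0.407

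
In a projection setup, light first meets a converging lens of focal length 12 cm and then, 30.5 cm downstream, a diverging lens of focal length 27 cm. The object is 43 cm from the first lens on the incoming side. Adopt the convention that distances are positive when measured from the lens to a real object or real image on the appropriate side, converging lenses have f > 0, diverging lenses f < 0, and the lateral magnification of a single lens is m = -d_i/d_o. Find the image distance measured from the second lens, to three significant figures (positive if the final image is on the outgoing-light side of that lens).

First lens: d_i1 = 1/(1/12 - 1/43) = 16.645 cm.
Object distance for lens 2: d_o2 = 30.5 - 16.645 = 13.855 cm.
Second lens: d_i2 = 1/(1/(-27) - 1/(13.855)) = -9.156 cm.

-9.16 cm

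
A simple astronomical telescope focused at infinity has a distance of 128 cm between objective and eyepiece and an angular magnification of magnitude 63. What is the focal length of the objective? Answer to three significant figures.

126 cm

In normal adjustment the tube length equals f_obj + f_eye and |M| = f_obj/f_eye.
So f_obj = 63 f_eye and 63 f_eye + f_eye = 128 cm, giving f_eye = 128/64 = 2.000 cm and f_obj = 126.000 cm.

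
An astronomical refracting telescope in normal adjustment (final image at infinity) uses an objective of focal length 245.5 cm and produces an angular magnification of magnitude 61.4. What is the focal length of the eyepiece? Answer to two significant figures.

4.0 cm

|M| = f_obj/f_eye, so f_eye = f_obj/|M| = 245.5/61.4 = 3.998 cm.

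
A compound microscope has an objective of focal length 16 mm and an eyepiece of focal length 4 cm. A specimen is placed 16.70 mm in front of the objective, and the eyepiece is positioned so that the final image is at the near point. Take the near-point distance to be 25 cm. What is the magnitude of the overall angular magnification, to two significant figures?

Convert to cm: f_obj = 16 mm = 1.6 cm; d_o = 16.70 mm = 1.67 cm.
Objective: 1/d_i = 1/f_obj - 1/d_o = 1/1.6 - 1/1.67 = 0.02620 cm^-1, so d_i = 38.171 cm.
m_obj = -d_i/d_o = -38.171/1.67 = -22.857.
Eyepiece angular magnification (image at near point): M_eye = 1 + D/f_e = 1 + 25/4 = 7.250.
Overall M = m_obj x M_eye = (-22.857)(7.250) = -165.71.
|M| = 165.71.

170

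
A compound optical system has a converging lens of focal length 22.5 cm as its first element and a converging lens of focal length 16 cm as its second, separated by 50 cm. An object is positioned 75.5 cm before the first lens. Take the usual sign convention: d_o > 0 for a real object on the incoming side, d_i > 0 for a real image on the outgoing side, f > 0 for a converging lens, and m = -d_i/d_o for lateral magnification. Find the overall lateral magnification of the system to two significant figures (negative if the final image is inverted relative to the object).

First lens: d_i1 = 1/(1/22.5 - 1/75.5) = 32.052 cm.
m_1 = -(32.052)/75.5 = -0.4245.
Object distance for lens 2: d_o2 = 50 - 32.052 = 17.948 cm.
Second lens: d_i2 = 1/(1/16 - 1/(17.948)) = 147.409 cm.
m_2 = -(147.409)/(17.948) = -8.2131.
The system's lateral magnification is m_1 m_2 = (-0.4245)(-8.2131) = 3.4867.

3.5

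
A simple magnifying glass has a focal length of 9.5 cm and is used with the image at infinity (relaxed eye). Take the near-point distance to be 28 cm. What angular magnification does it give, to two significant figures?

2.9

M = D/f = 28/9.5 = 2.947.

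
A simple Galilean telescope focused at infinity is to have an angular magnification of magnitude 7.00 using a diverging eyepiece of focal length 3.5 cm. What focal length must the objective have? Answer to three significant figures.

|M| = f_obj/|f_eye|, so f_obj = |M| x |f_eye| = 7.0 x 3.5 = 24.500 cm.

24.5 cm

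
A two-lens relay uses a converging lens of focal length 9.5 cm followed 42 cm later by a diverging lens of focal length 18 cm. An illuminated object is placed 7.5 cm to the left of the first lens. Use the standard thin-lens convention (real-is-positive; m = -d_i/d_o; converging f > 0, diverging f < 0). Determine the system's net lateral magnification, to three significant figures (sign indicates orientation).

Lens 1: 1/d_i1 = 1/f_1 - 1/d_o1 = 1/9.5 - 1/7.5 = -0.02807 cm^-1, so d_i1 = -35.625 cm.
m_1 = -(-35.625)/7.5 = 4.7500.
The intermediate image is virtual, 35.625 cm to the left of lens 1, so d_o2 = L - d_i1 = 42 - (-35.625) = 77.625 cm.
Lens 2: 1/d_i2 = 1/f_2 - 1/d_o2 = 1/(-18) - 1/(77.625) = -0.06844 cm^-1, so d_i2 = -14.612 cm.
m_2 = -(-14.612)/(77.625) = 0.1882.
Overall magnification: m = m_1 m_2 = 0.8941.

0.894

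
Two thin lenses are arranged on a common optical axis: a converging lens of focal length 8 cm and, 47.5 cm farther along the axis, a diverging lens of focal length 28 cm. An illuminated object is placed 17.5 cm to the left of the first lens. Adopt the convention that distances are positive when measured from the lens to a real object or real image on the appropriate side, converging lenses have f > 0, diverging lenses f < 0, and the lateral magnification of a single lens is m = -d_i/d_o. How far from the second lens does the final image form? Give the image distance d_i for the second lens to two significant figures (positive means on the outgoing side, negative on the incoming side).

-15 cm

Lens 1: 1/d_i1 = 1/f_1 - 1/d_o1 = 1/8 - 1/17.5 = 0.06786 cm^-1, so d_i1 = 14.737 cm.
That image sits 32.763 cm in front of the second lens, so d_o2 = 32.763 cm.
Lens 2: 1/d_i2 = 1/f_2 - 1/d_o2 = 1/(-28) - 1/(32.763) = -0.06624 cm^-1, so d_i2 = -15.097 cm.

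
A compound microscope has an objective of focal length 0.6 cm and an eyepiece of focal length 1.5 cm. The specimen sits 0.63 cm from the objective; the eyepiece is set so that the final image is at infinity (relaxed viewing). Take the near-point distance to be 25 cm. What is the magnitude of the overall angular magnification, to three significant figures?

Objective: 1/d_i = 1/f_obj - 1/d_o = 1/0.6 - 1/0.63 = 0.07937 cm^-1, so d_i = 12.600 cm.
m_obj = -d_i/d_o = -12.600/0.63 = -20.000.
Eyepiece angular magnification (image at infinity): M_eye = D/f_e = 25/1.5 = 16.667.
Overall M = m_obj x M_eye = (-20.000)(16.667) = -333.33.
|M| = 333.33.

333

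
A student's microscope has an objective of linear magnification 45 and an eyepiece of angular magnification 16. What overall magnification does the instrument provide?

The overall magnification of a compound microscope is the product of the objective and eyepiece magnifications:
M = M_obj x M_eye = 45 x 16 = 720.

720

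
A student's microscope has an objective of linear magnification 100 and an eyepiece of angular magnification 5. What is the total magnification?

The overall magnification of a compound microscope is the product of the objective and eyepiece magnifications:
M = M_obj x M_eye = 100 x 5 = 500.

500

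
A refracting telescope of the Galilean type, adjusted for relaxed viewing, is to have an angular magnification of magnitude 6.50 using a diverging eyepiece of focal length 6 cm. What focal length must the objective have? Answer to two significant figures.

|M| = f_obj/|f_eye|, so f_obj = |M| x |f_eye| = 6.5 x 6 = 39.000 cm.

39 cm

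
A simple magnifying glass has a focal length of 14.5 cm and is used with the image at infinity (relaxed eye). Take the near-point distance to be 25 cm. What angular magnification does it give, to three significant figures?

1.72

M = D/f = 25/14.5 = 1.724.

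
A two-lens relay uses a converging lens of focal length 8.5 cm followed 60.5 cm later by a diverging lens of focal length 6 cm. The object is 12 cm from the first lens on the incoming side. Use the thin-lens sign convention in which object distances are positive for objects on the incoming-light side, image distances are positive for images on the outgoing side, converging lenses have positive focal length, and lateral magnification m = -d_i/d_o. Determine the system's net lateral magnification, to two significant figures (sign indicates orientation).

-0.39

Applying the thin-lens equation to the first lens, 1/8.5 = 1/12 + 1/d_i1, which gives d_i1 = 29.143 cm.
Its lateral magnification is m_1 = -d_i1/d_o1 = -(29.143)/12 = -2.4286.
That image sits 31.357 cm in front of the second lens, so d_o2 = 31.357 cm.
Applying the thin-lens equation again with f_2 = -6 cm and d_o2 = 31.357 cm gives d_i2 = -5.036 cm.
m_2 = -(-5.036)/(31.357) = 0.1606.
Overall magnification: m = m_1 m_2 = -0.3901.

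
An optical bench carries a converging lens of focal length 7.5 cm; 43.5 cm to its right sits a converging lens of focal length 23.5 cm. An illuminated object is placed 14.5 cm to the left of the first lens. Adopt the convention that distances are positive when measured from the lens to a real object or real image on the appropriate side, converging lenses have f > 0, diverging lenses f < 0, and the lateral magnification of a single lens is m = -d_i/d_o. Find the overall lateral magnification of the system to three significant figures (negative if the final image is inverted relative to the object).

Lens 1: 1/d_i1 = 1/f_1 - 1/d_o1 = 1/7.5 - 1/14.5 = 0.06437 cm^-1, so d_i1 = 15.536 cm.
m_1 = -(15.536)/14.5 = -1.0714.
Object distance for lens 2: d_o2 = 43.5 - 15.536 = 27.964 cm.
Lens 2: 1/d_i2 = 1/f_2 - 1/d_o2 = 1/23.5 - 1/(27.964) = 0.00679 cm^-1, so d_i2 = 147.204 cm.
m_2 = -(147.204)/(27.964) = -5.2640.
Total m = m_1 x m_2 = (-1.0714)(-5.2640) = 5.6400.

5.64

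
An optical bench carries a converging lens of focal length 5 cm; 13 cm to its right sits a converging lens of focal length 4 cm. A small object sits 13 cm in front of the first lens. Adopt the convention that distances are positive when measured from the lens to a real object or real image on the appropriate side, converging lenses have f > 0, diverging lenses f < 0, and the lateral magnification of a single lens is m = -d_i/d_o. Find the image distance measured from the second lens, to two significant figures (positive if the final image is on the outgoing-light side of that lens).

22 cm

First lens: d_i1 = 1/(1/5 - 1/13) = 8.125 cm.
Object distance for lens 2: d_o2 = 13 - 8.125 = 4.875 cm.
Second lens: d_i2 = 1/(1/4 - 1/(4.875)) = 22.286 cm.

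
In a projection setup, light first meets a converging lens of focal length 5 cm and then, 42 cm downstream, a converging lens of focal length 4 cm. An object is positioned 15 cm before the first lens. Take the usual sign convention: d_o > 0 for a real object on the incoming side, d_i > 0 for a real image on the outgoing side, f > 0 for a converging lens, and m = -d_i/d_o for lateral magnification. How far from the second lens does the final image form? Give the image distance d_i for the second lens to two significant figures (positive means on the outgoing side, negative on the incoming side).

Applying the thin-lens equation to the first lens, 1/5 = 1/15 + 1/d_i1, which gives d_i1 = 7.500 cm.
The intermediate image is 7.500 cm to the right of lens 1, so d_o2 = L - d_i1 = 42 - 7.500 = 34.500 cm.
Applying the thin-lens equation again with f_2 = 4 cm and d_o2 = 34.500 cm gives d_i2 = 4.525 cm.

4.5 cm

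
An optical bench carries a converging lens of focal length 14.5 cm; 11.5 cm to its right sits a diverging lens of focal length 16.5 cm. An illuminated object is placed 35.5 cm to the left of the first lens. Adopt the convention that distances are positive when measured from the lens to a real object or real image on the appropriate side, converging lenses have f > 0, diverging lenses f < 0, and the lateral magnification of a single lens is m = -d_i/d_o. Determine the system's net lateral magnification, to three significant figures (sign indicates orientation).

-3.27

First lens: d_i1 = 1/(1/14.5 - 1/35.5) = 24.512 cm.
m_1 = -(24.512)/35.5 = -0.6905.
This image would form 24.512 cm past lens 1, i.e. 13.012 cm beyond lens 2, so it is a virtual object for lens 2: d_o2 = 11.5 - 24.512 = -13.012 cm.
Second lens: d_i2 = 1/(1/(-16.5) - 1/(-13.012)) = 61.551 cm.
m_2 = -(61.551)/(-13.012) = 4.7304.
Total m = m_1 x m_2 = (-0.6905)(4.7304) = -3.2662.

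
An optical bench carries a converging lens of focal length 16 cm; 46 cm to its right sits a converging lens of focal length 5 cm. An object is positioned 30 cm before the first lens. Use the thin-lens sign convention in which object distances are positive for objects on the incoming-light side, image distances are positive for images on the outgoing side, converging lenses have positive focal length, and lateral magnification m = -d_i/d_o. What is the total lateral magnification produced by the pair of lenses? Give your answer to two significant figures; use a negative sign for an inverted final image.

0.85

Applying the thin-lens equation to the first lens, 1/16 = 1/30 + 1/d_i1, which gives d_i1 = 34.286 cm.
Its lateral magnification is m_1 = -d_i1/d_o1 = -(34.286)/30 = -1.1429.
The intermediate image is 34.286 cm to the right of lens 1, so d_o2 = L - d_i1 = 46 - 34.286 = 11.714 cm.
Applying the thin-lens equation again with f_2 = 5 cm and d_o2 = 11.714 cm gives d_i2 = 8.723 cm.
m_2 = -(8.723)/(11.714) = -0.7447.
The system's lateral magnification is m_1 m_2 = (-1.1429)(-0.7447) = 0.8511.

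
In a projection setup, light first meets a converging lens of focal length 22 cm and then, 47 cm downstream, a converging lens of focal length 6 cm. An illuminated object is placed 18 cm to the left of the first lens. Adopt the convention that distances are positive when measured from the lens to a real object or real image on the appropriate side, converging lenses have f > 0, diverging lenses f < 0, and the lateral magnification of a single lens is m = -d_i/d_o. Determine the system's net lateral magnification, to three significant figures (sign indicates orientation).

First lens: d_i1 = 1/(1/22 - 1/18) = -99.000 cm.
m_1 = -(-99.000)/18 = 5.5000.
With d_i1 < 0 the first image is virtual and lies on the object side; the object distance for lens 2 is d_o2 = 47 - (-99.000) = 146.000 cm.
Second lens: d_i2 = 1/(1/6 - 1/(146.000)) = 6.257 cm.
m_2 = -(6.257)/(146.000) = -0.0429.
The system's lateral magnification is m_1 m_2 = (5.5000)(-0.0429) = -0.2357.

-0.236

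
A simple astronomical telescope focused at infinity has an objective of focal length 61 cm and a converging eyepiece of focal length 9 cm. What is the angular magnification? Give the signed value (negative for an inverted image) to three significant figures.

M = -f_obj/f_eye = -61/(9) = -6.778.

-6.78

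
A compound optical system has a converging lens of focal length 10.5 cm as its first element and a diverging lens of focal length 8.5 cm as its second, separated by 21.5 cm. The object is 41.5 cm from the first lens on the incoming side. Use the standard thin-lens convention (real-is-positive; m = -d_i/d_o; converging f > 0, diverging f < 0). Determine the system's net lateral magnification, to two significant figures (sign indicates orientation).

-0.18

Applying the thin-lens equation to the first lens, 1/10.5 = 1/41.5 + 1/d_i1, which gives d_i1 = 14.056 cm.
Its lateral magnification is m_1 = -d_i1/d_o1 = -(14.056)/41.5 = -0.3387.
Object distance for lens 2: d_o2 = 21.5 - 14.056 = 7.444 cm.
Applying the thin-lens equation again with f_2 = -8.5 cm and d_o2 = 7.444 cm gives d_i2 = -3.968 cm.
m_2 = -(-3.968)/(7.444) = 0.5331.
The system's lateral magnification is m_1 m_2 = (-0.3387)(0.5331) = -0.1806.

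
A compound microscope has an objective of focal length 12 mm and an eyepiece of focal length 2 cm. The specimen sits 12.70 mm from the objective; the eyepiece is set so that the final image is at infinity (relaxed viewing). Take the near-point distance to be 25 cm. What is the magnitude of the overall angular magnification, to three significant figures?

Convert to cm: f_obj = 12 mm = 1.2 cm; d_o = 12.70 mm = 1.27 cm.
Objective: 1/d_i = 1/f_obj - 1/d_o = 1/1.2 - 1/1.27 = 0.04593 cm^-1, so d_i = 21.771 cm.
m_obj = -d_i/d_o = -21.771/1.27 = -17.143.
Eyepiece angular magnification (image at infinity): M_eye = D/f_e = 25/2 = 12.500.
Overall M = m_obj x M_eye = (-17.143)(12.500) = -214.29.
|M| = 214.29.

214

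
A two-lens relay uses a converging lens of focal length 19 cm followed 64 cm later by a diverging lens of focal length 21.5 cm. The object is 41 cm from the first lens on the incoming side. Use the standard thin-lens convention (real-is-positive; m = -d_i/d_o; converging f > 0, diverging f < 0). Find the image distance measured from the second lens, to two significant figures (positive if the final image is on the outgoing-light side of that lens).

Lens 1: 1/d_i1 = 1/f_1 - 1/d_o1 = 1/19 - 1/41 = 0.02824 cm^-1, so d_i1 = 35.409 cm.
That image sits 28.591 cm in front of the second lens, so d_o2 = 28.591 cm.
Lens 2: 1/d_i2 = 1/f_2 - 1/d_o2 = 1/(-21.5) - 1/(28.591) = -0.08149 cm^-1, so d_i2 = -12.272 cm.

-12 cm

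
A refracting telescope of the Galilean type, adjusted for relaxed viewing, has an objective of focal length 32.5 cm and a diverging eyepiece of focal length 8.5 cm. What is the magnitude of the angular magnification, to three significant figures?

3.82

|M| = f_obj/|f_eye| = 32.5/8.5 = 3.824.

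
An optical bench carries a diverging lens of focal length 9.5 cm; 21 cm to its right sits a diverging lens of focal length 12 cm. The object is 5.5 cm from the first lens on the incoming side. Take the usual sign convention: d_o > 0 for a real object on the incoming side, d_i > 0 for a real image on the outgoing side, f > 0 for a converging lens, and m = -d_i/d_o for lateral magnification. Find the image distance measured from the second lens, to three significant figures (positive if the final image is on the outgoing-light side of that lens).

Lens 1: 1/d_i1 = 1/f_1 - 1/d_o1 = 1/(-9.5) - 1/5.5 = -0.28708 cm^-1, so d_i1 = -3.483 cm.
The intermediate image is virtual, 3.483 cm to the left of lens 1, so d_o2 = L - d_i1 = 21 - (-3.483) = 24.483 cm.
Lens 2: 1/d_i2 = 1/f_2 - 1/d_o2 = 1/(-12) - 1/(24.483) = -0.12418 cm^-1, so d_i2 = -8.053 cm.

-8.05 cm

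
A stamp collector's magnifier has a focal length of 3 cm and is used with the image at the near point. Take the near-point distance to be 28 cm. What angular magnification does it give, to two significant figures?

10

M = 1 + D/f = 1 + 28/3 = 10.333.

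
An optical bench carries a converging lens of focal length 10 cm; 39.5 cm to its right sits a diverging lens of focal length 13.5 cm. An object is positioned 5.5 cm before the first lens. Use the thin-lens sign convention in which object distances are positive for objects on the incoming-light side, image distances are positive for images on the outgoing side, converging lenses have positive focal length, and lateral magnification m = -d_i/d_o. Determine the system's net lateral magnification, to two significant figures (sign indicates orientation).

First lens: d_i1 = 1/(1/10 - 1/5.5) = -12.222 cm.
m_1 = -(-12.222)/5.5 = 2.2222.
With d_i1 < 0 the first image is virtual and lies on the object side; the object distance for lens 2 is d_o2 = 39.5 - (-12.222) = 51.722 cm.
Second lens: d_i2 = 1/(1/(-13.5) - 1/(51.722)) = -10.706 cm.
m_2 = -(-10.706)/(51.722) = 0.2070.
The system's lateral magnification is m_1 m_2 = (2.2222)(0.2070) = 0.4600.

0.46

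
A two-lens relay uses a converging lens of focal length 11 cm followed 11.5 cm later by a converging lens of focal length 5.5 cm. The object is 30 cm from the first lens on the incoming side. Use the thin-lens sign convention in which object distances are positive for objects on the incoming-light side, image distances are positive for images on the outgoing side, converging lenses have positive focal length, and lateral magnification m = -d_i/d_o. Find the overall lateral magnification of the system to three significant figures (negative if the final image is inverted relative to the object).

-0.280

First lens: d_i1 = 1/(1/11 - 1/30) = 17.368 cm.
m_1 = -(17.368)/30 = -0.5789.
Since 17.368 cm > 11.5 cm, the first image lies past the second lens and serves as a virtual object: d_o2 = L - d_i1 = -5.868 cm.
Second lens: d_i2 = 1/(1/5.5 - 1/(-5.868)) = 2.839 cm.
m_2 = -(2.839)/(-5.868) = 0.4838.
Total m = m_1 x m_2 = (-0.5789)(0.4838) = -0.2801.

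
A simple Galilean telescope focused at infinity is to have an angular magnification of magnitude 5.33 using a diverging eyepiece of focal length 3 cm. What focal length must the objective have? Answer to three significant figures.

|M| = f_obj/|f_eye|, so f_obj = |M| x |f_eye| = 5.33 x 3 = 15.990 cm.

16.0 cm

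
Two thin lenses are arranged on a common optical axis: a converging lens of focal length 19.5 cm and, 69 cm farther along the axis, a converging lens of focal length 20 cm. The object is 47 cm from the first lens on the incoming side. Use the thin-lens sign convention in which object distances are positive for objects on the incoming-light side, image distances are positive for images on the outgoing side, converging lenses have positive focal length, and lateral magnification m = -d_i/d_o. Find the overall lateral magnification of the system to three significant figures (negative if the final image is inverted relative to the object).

First lens: d_i1 = 1/(1/19.5 - 1/47) = 33.327 cm.
m_1 = -(33.327)/47 = -0.7091.
The intermediate image is 33.327 cm to the right of lens 1, so d_o2 = L - d_i1 = 69 - 33.327 = 35.673 cm.
Second lens: d_i2 = 1/(1/20 - 1/(35.673)) = 45.522 cm.
m_2 = -(45.522)/(35.673) = -1.2761.
Total m = m_1 x m_2 = (-0.7091)(-1.2761) = 0.9049.

0.905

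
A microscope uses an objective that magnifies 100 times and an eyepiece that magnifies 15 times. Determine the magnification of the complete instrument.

The overall magnification of a compound microscope is the product of the objective and eyepiece magnifications:
M = M_obj x M_eye = 100 x 15 = 1500.

1500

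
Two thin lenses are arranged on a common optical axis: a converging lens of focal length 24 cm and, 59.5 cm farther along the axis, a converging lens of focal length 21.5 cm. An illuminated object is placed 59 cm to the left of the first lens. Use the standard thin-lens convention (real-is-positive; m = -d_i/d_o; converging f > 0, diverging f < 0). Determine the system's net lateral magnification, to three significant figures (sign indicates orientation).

-6.00

Applying the thin-lens equation to the first lens, 1/24 = 1/59 + 1/d_i1, which gives d_i1 = 40.457 cm.
Its lateral magnification is m_1 = -d_i1/d_o1 = -(40.457)/59 = -0.6857.
The intermediate image is 40.457 cm to the right of lens 1, so d_o2 = L - d_i1 = 59.5 - 40.457 = 19.043 cm.
Applying the thin-lens equation again with f_2 = 21.5 cm and d_o2 = 19.043 cm gives d_i2 = -166.625 cm.
m_2 = -(-166.625)/(19.043) = 8.7500.
The system's lateral magnification is m_1 m_2 = (-0.6857)(8.7500) = -6.0000.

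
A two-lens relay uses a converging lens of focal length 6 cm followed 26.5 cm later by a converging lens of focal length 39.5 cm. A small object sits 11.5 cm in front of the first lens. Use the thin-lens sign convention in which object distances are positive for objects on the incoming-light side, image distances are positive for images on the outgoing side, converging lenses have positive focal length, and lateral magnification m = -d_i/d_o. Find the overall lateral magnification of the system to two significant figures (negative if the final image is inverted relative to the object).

First lens: d_i1 = 1/(1/6 - 1/11.5) = 12.545 cm.
m_1 = -(12.545)/11.5 = -1.0909.
The intermediate image is 12.545 cm to the right of lens 1, so d_o2 = L - d_i1 = 26.5 - 12.545 = 13.955 cm.
Second lens: d_i2 = 1/(1/39.5 - 1/(13.955)) = -21.577 cm.
m_2 = -(-21.577)/(13.955) = 1.5463.
Total m = m_1 x m_2 = (-1.0909)(1.5463) = -1.6868.

-1.7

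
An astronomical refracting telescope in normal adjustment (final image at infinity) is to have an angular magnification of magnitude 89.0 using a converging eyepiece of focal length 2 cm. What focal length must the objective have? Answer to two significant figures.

|M| = f_obj/|f_eye|, so f_obj = |M| x |f_eye| = 89.0 x 2 = 178.000 cm.

180 cm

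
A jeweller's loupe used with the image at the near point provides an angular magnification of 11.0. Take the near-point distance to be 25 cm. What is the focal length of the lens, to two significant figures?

2.5 cm

For the image at the near point, M = 1 + D/f.
f = D/(M - 1) = 25/(11.0 - 1) = 2.500 cm.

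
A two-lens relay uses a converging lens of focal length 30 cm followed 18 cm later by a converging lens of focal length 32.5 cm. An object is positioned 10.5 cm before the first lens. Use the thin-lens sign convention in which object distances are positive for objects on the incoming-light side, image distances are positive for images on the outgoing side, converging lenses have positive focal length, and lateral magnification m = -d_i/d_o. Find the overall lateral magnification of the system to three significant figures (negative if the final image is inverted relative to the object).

-30.2

Applying the thin-lens equation to the first lens, 1/30 = 1/10.5 + 1/d_i1, which gives d_i1 = -16.154 cm.
Its lateral magnification is m_1 = -d_i1/d_o1 = -(-16.154)/10.5 = 1.5385.
The intermediate image is virtual, 16.154 cm to the left of lens 1, so d_o2 = L - d_i1 = 18 - (-16.154) = 34.154 cm.
Applying the thin-lens equation again with f_2 = 32.5 cm and d_o2 = 34.154 cm gives d_i2 = 671.163 cm.
m_2 = -(671.163)/(34.154) = -19.6512.
The system's lateral magnification is m_1 m_2 = (1.5385)(-19.6512) = -30.2326.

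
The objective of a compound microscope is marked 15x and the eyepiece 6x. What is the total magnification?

The overall magnification of a compound microscope is the product of the objective and eyepiece magnifications:
M = M_obj x M_eye = 15 x 6 = 90.

90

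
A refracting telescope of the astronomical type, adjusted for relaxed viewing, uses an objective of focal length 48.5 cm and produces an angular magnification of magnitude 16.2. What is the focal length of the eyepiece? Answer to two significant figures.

3.0 cm

|M| = f_obj/f_eye, so f_eye = f_obj/|M| = 48.5/16.2 = 2.994 cm.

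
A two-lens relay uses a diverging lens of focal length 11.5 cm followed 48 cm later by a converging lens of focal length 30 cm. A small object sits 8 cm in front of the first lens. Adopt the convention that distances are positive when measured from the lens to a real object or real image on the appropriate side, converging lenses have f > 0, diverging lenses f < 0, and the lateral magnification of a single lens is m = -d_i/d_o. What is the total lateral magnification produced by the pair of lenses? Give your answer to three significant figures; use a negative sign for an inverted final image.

-0.779

First lens: d_i1 = 1/(1/(-11.5) - 1/8) = -4.718 cm.
m_1 = -(-4.718)/8 = 0.5897.
The intermediate image is virtual, 4.718 cm to the left of lens 1, so d_o2 = L - d_i1 = 48 - (-4.718) = 52.718 cm.
Second lens: d_i2 = 1/(1/30 - 1/(52.718)) = 69.616 cm.
m_2 = -(69.616)/(52.718) = -1.3205.
Total m = m_1 x m_2 = (0.5897)(-1.3205) = -0.7788.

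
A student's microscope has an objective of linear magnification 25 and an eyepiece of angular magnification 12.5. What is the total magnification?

312.5

The overall magnification of a compound microscope is the product of the objective and eyepiece magnifications:
M = M_obj x M_eye = 25 x 12.5 = 312.5.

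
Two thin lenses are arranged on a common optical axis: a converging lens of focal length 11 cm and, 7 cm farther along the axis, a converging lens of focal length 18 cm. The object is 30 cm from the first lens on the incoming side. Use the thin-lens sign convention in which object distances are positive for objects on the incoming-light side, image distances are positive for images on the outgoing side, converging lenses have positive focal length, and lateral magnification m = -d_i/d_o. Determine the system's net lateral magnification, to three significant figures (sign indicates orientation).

First lens: d_i1 = 1/(1/11 - 1/30) = 17.368 cm.
m_1 = -(17.368)/30 = -0.5789.
This image would form 17.368 cm past lens 1, i.e. 10.368 cm beyond lens 2, so it is a virtual object for lens 2: d_o2 = 7 - 17.368 = -10.368 cm.
Second lens: d_i2 = 1/(1/18 - 1/(-10.368)) = 6.579 cm.
m_2 = -(6.579)/(-10.368) = 0.6345.
The system's lateral magnification is m_1 m_2 = (-0.5789)(0.6345) = -0.3673.

-0.367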